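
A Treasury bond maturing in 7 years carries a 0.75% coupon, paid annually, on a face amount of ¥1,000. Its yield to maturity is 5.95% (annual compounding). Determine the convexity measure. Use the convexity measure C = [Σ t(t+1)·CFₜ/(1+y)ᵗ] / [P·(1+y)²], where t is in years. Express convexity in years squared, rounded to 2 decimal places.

48.09

With y = 0.0595:
  t   CF        PV=CF/(1+0.0595)^t    t·PV        t(t+1)·PV
  1         7.50         7.0788         7.0788          14.1576
  2         7.50         6.6813        13.3625          40.0876
  3         7.50         6.3061        18.9182          75.6728
  4         7.50         5.9519        23.8077         119.0385
  5         7.50         5.6177        28.0884         168.5302
  6         7.50         5.3022        31.8132         222.6921
  7     1,007.50       672.2616     4,705.8314      37,646.6516
  Σ                    709.1996     4,828.9002      38,286.8304
P = 709.1996.
Convexity = Σ t(t+1)·PV / [P·(1+y)²] = 38,286.8304 / (709.1996 × 1.122540) = 48.09269.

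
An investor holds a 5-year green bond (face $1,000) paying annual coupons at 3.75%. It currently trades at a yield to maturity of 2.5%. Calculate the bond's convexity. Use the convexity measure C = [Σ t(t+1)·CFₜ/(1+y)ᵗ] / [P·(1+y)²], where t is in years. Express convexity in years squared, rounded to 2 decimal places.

With y = 0.025:
  t   CF        PV=CF/(1+0.025)^t    t·PV        t(t+1)·PV
  1        37.50        36.5854        36.5854          73.1707
  2        37.50        35.6930        71.3861         214.1582
  3        37.50        34.8225       104.4674         417.8697
  4        37.50        33.9731       135.8926         679.4630
  5     1,037.50       916.9988     4,584.9941      27,509.9647
  Σ                  1,058.0729     4,933.3256      28,894.6264
P = 1,058.0729.
Convexity = Σ t(t+1)·PV / [P·(1+y)²] = 28,894.6264 / (1,058.0729 × 1.050625) = 25.99284.

25.99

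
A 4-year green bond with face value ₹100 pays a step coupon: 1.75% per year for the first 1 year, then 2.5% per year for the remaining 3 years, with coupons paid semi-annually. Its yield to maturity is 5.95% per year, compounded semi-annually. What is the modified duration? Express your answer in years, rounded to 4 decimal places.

3.7317 years

Periodic yield y = 0.02975. First find Macaulay duration:
  t   CF        PV=CF/(1+0.02975)^t    t·PV
  1        0.875         0.8497         0.8497
  2        0.875         0.8252         1.6503
  3        1.250         1.1448         3.4343
  4        1.250         1.1117         4.4468
  5        1.250         1.0796         5.3979
  6        1.250         1.0484         6.2903
  7        1.250         1.0181         7.1267
  8      101.250        80.0831       640.6644
  Σ                     87.1604       669.8603
P = 87.1604; Macaulay duration = 669.8603 / 87.1604 = 7.68537 half-year periods = 3.84269 years.
Modified duration = D_Mac / (1 + y) = 3.84269 / 1.02975 = 3.73167 years.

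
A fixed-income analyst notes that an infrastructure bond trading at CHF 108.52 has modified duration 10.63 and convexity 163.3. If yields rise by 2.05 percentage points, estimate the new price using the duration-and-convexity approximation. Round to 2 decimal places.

CHF 88.60

Duration effect: -D_mod·Δy = -10.63 × (+0.0205) = -0.217915
Convexity effect: ½·C·(Δy)² = 0.5 × 163.3 × (0.0205)² = +0.0343134125
ΔP/P ≈ -0.217915 + 0.0343134125 = -0.1836015875
New price ≈ 108.52 × (1 - 0.1836015875) = 88.5955557245.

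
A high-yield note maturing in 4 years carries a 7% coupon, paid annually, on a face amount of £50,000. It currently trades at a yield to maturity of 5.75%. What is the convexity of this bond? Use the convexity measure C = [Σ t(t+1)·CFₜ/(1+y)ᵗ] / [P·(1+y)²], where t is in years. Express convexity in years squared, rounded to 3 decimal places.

15.707

With y = 0.0575:
  t   CF        PV=CF/(1+0.0575)^t    t·PV        t(t+1)·PV
  1     3,500.00     3,309.6927     3,309.6927       6,619.3853
  2     3,500.00     3,129.7330     6,259.4660      18,778.3981
  3     3,500.00     2,959.5584     8,878.6752      35,514.7010
  4    53,500.00    42,779.1625   171,116.6499     855,583.2497
  Σ                 52,178.1466   189,564.4839     916,495.7341
P = 52,178.1466.
Convexity = Σ t(t+1)·PV / [P·(1+y)²] = 916,495.7341 / (52,178.1466 × 1.118306) = 15.70656.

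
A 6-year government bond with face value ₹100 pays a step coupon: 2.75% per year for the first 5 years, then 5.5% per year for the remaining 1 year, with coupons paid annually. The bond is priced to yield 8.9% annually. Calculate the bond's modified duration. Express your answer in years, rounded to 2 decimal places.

5.09 years

Periodic yield y = 0.089. First find Macaulay duration:
  t   CF        PV=CF/(1+0.089)^t    t·PV
  1         2.75         2.5253         2.5253
  2         2.75         2.3189         4.6377
  3         2.75         2.1294         6.3881
  4         2.75         1.9553         7.8213
  5         2.75         1.7955         8.9777
  6       105.50        63.2536       379.5215
  Σ                     73.9779       409.8716
P = 73.9779; Macaulay duration = 409.8716 / 73.9779 = 5.54046 years.
Modified duration = D_Mac / (1 + y) = 5.54046 / 1.089 = 5.08766 years.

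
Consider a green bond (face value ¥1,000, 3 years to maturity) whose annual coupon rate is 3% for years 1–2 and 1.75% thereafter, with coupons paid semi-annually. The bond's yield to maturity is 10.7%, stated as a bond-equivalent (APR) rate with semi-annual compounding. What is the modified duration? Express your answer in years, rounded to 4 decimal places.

2.7317 years

Periodic yield y = 0.0535. First find Macaulay duration:
  t   CF        PV=CF/(1+0.0535)^t    t·PV
  1        15.00        14.2383        14.2383
  2        15.00        13.5152        27.0304
  3        15.00        12.8288        38.4865
  4        15.00        12.1774        48.7094
  5         8.75         6.7427        33.7136
  6     1,008.75       737.8640     4,427.1839
  Σ                    797.3664     4,589.3621
P = 797.3664; Macaulay duration = 4,589.3621 / 797.3664 = 5.75565 half-year periods = 2.87783 years.
Modified duration = D_Mac / (1 + y) = 2.87783 / 1.0535 = 2.73168 years.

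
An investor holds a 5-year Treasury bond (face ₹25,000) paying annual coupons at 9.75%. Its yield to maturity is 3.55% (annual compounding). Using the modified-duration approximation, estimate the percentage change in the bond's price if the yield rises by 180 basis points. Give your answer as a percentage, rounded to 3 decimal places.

Periodic yield y = 0.0355. Modified duration first:
  t   CF        PV=CF/(1+0.0355)^t    t·PV
  1     2,437.50     2,353.9353     2,353.9353
  2     2,437.50     2,273.2354     4,546.4709
  3     2,437.50     2,195.3022     6,585.9066
  4     2,437.50     2,120.0408     8,480.1631
  5    27,437.50    23,045.9185   115,229.5924
  Σ                 31,988.4322   137,196.0683
P = 31,988.4322; D_Mac = 4.28893 yrs; D_mod = 4.28893/(1+0.0355) = 4.14189 yrs.
ΔP/P ≈ -D_mod · Δy = -4.14189 × (+0.018) = -0.074554 = -7.4554%.

-7.455%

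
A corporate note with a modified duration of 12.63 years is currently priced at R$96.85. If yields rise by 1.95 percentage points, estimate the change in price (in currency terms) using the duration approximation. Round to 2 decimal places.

Duration approximation: ΔP/P ≈ -D_mod · Δy = -12.63 × (+0.0195) = -0.246285.
ΔP ≈ 96.85 × (-0.246285) = -23.85270225.

-R$23.85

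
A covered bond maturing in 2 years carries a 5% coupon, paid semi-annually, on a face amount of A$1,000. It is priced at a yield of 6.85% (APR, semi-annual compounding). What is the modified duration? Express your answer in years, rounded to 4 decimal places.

Periodic yield y = 0.03425. First find Macaulay duration:
  t   CF        PV=CF/(1+0.03425)^t    t·PV
  1        25.00        24.1721        24.1721
  2        25.00        23.3716        46.7433
  3        25.00        22.5977        67.7930
  4     1,025.00       895.8220     3,583.2882
  Σ                    965.9634     3,721.9965
P = 965.9634; Macaulay duration = 3,721.9965 / 965.9634 = 3.85314 half-year periods = 1.92657 years.
Modified duration = D_Mac / (1 + y) = 1.92657 / 1.03425 = 1.86277 years.

1.8628 years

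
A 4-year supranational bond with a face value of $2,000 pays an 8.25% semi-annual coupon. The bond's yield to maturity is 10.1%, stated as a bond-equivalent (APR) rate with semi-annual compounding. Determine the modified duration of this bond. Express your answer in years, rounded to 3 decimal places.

Periodic yield y = 0.0505. First find Macaulay duration:
  t   CF        PV=CF/(1+0.0505)^t    t·PV
  1        82.50        78.5340        78.5340
  2        82.50        74.7587       149.5174
  3        82.50        71.1649       213.4947
  4        82.50        67.7438       270.9753
  5        82.50        64.4872       322.4361
  6        82.50        61.3872       368.3230
  7        82.50        58.4361       409.0530
  8     2,082.50     1,404.1599    11,233.2789
  Σ                  1,880.6719    13,045.6125
P = 1,880.6719; Macaulay duration = 13,045.6125 / 1,880.6719 = 6.93668 half-year periods = 3.46834 years.
Modified duration = D_Mac / (1 + y) = 3.46834 / 1.0505 = 3.30161 years.

3.302 years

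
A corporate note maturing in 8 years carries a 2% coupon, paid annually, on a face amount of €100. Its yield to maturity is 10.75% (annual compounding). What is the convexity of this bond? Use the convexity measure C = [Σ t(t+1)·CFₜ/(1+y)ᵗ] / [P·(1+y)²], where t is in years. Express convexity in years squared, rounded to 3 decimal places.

51.379

With y = 0.1075:
  t   CF        PV=CF/(1+0.1075)^t    t·PV        t(t+1)·PV
  1         2.00         1.8059         1.8059           3.6117
  2         2.00         1.6306         3.2612           9.7835
  3         2.00         1.4723         4.4169          17.6677
  4         2.00         1.3294         5.3176          26.5880
  5         2.00         1.2004         6.0018          36.0108
  6         2.00         1.0838         6.5031          45.5215
  7         2.00         0.9786         6.8505          54.8040
  8       102.00        45.0661       360.5291       3,244.7616
  Σ                     54.5671       394.6860       3,438.7487
P = 54.5671.
Convexity = Σ t(t+1)·PV / [P·(1+y)²] = 3,438.7487 / (54.5671 × 1.226556) = 51.37854.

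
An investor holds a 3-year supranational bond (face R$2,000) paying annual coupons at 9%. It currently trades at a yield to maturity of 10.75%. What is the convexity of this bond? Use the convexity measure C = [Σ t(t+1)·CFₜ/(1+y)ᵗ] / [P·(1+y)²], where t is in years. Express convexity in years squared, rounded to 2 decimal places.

With y = 0.1075:
  t   CF        PV=CF/(1+0.1075)^t    t·PV        t(t+1)·PV
  1       180.00       162.5282       162.5282         325.0564
  2       180.00       146.7523       293.5047         880.5140
  3     2,180.00     1,604.8162     4,814.4485      19,257.7939
  Σ                  1,914.0967     5,270.4814      20,463.3644
P = 1,914.0967.
Convexity = Σ t(t+1)·PV / [P·(1+y)²] = 20,463.3644 / (1,914.0967 × 1.226556) = 8.71617.

8.72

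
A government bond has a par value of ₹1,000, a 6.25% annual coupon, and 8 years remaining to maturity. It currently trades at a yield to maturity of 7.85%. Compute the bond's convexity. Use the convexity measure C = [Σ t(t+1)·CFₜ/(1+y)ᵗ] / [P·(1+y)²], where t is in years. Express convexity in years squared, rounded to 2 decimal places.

46.20

With y = 0.0785:
  t   CF        PV=CF/(1+0.0785)^t    t·PV        t(t+1)·PV
  1        62.50        57.9509        57.9509         115.9017
  2        62.50        53.7328       107.4657         322.3970
  3        62.50        49.8218       149.4655         597.8618
  4        62.50        46.1955       184.7819         923.9095
  5        62.50        42.8331       214.1654       1,284.9923
  6        62.50        39.7154       238.2925       1,668.0475
  7        62.50        36.8247       257.7728       2,062.1820
  8     1,062.50       580.4539     4,643.6313      41,792.6817
  Σ                    907.5281     5,853.5258      48,767.9735
P = 907.5281.
Convexity = Σ t(t+1)·PV / [P·(1+y)²] = 48,767.9735 / (907.5281 × 1.163162) = 46.19919.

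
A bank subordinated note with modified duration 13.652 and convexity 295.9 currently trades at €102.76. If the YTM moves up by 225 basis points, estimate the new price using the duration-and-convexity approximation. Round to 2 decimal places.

€78.89

Duration effect: -D_mod·Δy = -13.652 × (+0.0225) = -0.307170
Convexity effect: ½·C·(Δy)² = 0.5 × 295.9 × (0.0225)² = +0.0748996875
ΔP/P ≈ -0.307170 + 0.0748996875 = -0.2322703125
New price ≈ 102.76 × (1 - 0.2322703125) = 78.8919026875.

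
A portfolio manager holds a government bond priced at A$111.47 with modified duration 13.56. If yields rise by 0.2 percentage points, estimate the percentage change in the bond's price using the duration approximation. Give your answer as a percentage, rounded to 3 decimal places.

Duration approximation: ΔP/P ≈ -D_mod · Δy = -13.56 × (+0.002) = -0.027120.
As a percentage: -2.7120%.

-2.712%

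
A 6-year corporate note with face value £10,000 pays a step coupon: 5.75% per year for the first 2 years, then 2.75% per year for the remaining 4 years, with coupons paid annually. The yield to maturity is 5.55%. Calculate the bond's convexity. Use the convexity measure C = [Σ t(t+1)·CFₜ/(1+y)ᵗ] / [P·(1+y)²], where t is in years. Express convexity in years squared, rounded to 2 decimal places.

32.33

With y = 0.0555:
  t   CF        PV=CF/(1+0.0555)^t    t·PV        t(t+1)·PV
  1       575.00       544.7655       544.7655       1,089.5310
  2       575.00       516.1208     1,032.2416       3,096.7249
  3       275.00       233.8611       701.5833       2,806.3332
  4       275.00       221.5643       886.2571       4,431.2856
  5       275.00       209.9140     1,049.5702       6,297.4215
  6    10,275.00     7,430.7458    44,584.4748     312,091.3236
  Σ                  9,156.9715    48,798.8926     329,812.6197
P = 9,156.9715.
Convexity = Σ t(t+1)·PV / [P·(1+y)²] = 329,812.6197 / (9,156.9715 × 1.114080) = 32.32950.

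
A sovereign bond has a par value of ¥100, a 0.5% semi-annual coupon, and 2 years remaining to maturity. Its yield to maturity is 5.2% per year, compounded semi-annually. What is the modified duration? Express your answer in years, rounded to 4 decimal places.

1.9416 years

Periodic yield y = 0.026. First find Macaulay duration:
  t   CF        PV=CF/(1+0.026)^t    t·PV
  1         0.25         0.2437         0.2437
  2         0.25         0.2375         0.4750
  3         0.25         0.2315         0.6944
  4       100.25        90.4680       361.8720
  Σ                     91.1806       363.2850
P = 91.1806; Macaulay duration = 363.2850 / 91.1806 = 3.98424 half-year periods = 1.99212 years.
Modified duration = D_Mac / (1 + y) = 1.99212 / 1.026 = 1.94164 years.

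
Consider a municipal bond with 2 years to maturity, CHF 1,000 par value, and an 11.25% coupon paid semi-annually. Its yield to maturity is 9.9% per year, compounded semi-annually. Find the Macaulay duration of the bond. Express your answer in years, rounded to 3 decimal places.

Periodic yield y = 0.0495. Discount each cash flow and weight by its period:
  t   CF        PV=CF/(1+0.0495)^t    t·PV
  1        56.25        53.5970        53.5970
  2        56.25        51.0690       102.1381
  3        56.25        48.6603       145.9810
  4     1,056.25       870.6367     3,482.5466
  Σ                  1,023.9630     3,784.2627
Price P = Σ PV = 1,023.9630.
Macaulay duration = Σ(t·PV) / P = 3,784.2627 / 1,023.9630 = 3.69570 half-year periods.
In years: 3.69570 / 2 = 1.84785 years.

1.848 years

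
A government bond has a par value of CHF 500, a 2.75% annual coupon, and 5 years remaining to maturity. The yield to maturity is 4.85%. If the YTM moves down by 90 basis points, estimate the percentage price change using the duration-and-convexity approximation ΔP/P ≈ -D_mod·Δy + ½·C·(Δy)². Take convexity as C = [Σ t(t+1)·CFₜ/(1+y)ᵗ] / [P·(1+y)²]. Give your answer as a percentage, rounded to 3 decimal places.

+4.158%

With y = 0.0485:
  t   CF        PV=CF/(1+0.0485)^t    t·PV        t(t+1)·PV
  1        13.75        13.1140        13.1140          26.2279
  2        13.75        12.5074        25.0147          75.0442
  3        13.75        11.9288        35.7865         143.1458
  4        13.75        11.3770        45.5081         227.5406
  5       513.75       405.4242     2,027.1210      12,162.7258
  Σ                    454.3514     2,146.5442      12,634.6844
P = 454.3514; D_Mac = 4.72441 yrs; D_mod = 4.50588 yrs; C = 25.29506.
Duration effect: -4.50588 × (-0.009) = +0.040553
Convexity effect: 0.5 × 25.29506 × (-0.009)² = +0.0010244
ΔP/P ≈ +0.040553 + 0.0010244 = +0.041577 = +4.1577%.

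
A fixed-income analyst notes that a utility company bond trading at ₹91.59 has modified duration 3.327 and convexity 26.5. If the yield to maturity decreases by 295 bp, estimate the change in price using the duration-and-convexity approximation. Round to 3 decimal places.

+₹10.045

Duration effect: -D_mod·Δy = -3.327 × (-0.0295) = +0.0981465
Convexity effect: ½·C·(Δy)² = 0.5 × 26.5 × (-0.0295)² = +0.0115308125
ΔP/P ≈ +0.0981465 + 0.0115308125 = +0.1096773125
ΔP ≈ 91.59 × (+0.1096773125) = +10.045345051875.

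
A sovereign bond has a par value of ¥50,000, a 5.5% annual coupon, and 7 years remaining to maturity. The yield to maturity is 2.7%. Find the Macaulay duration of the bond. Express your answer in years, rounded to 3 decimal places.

Periodic yield y = 0.027. Discount each cash flow and weight by its year:
  t   CF        PV=CF/(1+0.027)^t    t·PV
  1     2,750.00     2,677.7020     2,677.7020
  2     2,750.00     2,607.3048     5,214.6096
  3     2,750.00     2,538.7583     7,616.2750
  4     2,750.00     2,472.0140     9,888.0559
  5     2,750.00     2,407.0243    12,035.1215
  6     2,750.00     2,343.7432    14,062.4594
  7    52,750.00    43,775.3230   306,427.2607
  Σ                 58,821.8697   357,921.4842
Price P = Σ PV = 58,821.8697.
Macaulay duration = Σ(t·PV) / P = 357,921.4842 / 58,821.8697 = 6.08484 years.

6.085 years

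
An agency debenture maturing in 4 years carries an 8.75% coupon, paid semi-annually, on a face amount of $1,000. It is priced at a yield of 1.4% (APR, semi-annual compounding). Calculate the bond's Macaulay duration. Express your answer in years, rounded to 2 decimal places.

Periodic yield y = 0.007. Discount each cash flow and weight by its period:
  t   CF        PV=CF/(1+0.007)^t    t·PV
  1        43.75        43.4459        43.4459
  2        43.75        43.1439        86.2877
  3        43.75        42.8440       128.5319
  4        43.75        42.5461       170.1846
  5        43.75        42.2504       211.2519
  6        43.75        41.9567       251.7401
  7        43.75        41.6650       291.6553
  8     1,043.75       987.0990     7,896.7922
  Σ                  1,284.9510     9,079.8896
Price P = Σ PV = 1,284.9510.
Macaulay duration = Σ(t·PV) / P = 9,079.8896 / 1,284.9510 = 7.06633 half-year periods.
In years: 7.06633 / 2 = 3.53317 years.

3.53 years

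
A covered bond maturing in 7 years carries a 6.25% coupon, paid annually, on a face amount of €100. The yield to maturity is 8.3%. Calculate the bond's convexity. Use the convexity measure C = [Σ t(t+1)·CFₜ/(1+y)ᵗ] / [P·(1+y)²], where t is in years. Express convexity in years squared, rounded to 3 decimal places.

With y = 0.083:
  t   CF        PV=CF/(1+0.083)^t    t·PV        t(t+1)·PV
  1         6.25         5.7710         5.7710          11.5420
  2         6.25         5.3287        10.6574          31.9723
  3         6.25         4.9203        14.7610          59.0440
  4         6.25         4.5432        18.1730          90.8649
  5         6.25         4.1951        20.9753         125.8517
  6         6.25         3.8736        23.2413         162.6891
  7       106.25        60.8037       425.6256       3,405.0051
  Σ                     89.4356       519.2047       3,886.9692
P = 89.4356.
Convexity = Σ t(t+1)·PV / [P·(1+y)²] = 3,886.9692 / (89.4356 × 1.172889) = 37.05475.

37.055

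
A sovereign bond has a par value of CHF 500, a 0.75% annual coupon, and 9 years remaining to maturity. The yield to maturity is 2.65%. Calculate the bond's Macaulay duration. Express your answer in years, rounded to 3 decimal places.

Periodic yield y = 0.0265. Discount each cash flow and weight by its year:
  t   CF        PV=CF/(1+0.0265)^t    t·PV
  1         3.75         3.6532         3.6532
  2         3.75         3.5589         7.1178
  3         3.75         3.4670        10.4010
  4         3.75         3.3775        13.5100
  5         3.75         3.2903        16.4515
  6         3.75         3.2054        19.2322
  7         3.75         3.1226        21.8583
  8         3.75         3.0420        24.3360
  9       503.75       398.0929     3,582.8365
  Σ                    424.8098     3,699.3965
Price P = Σ PV = 424.8098.
Macaulay duration = Σ(t·PV) / P = 3,699.3965 / 424.8098 = 8.70836 years.

8.708 years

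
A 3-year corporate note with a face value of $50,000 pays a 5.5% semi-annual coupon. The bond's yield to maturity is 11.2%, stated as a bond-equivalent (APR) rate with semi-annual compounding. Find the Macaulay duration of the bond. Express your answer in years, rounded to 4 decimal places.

Periodic yield y = 0.056. Discount each cash flow and weight by its period:
  t   CF        PV=CF/(1+0.056)^t    t·PV
  1     1,375.00     1,302.0833     1,302.0833
  2     1,375.00     1,233.0335     2,466.0669
  3     1,375.00     1,167.6453     3,502.9360
  4     1,375.00     1,105.7247     4,422.8989
  5     1,375.00     1,047.0878     5,235.4391
  6    51,375.00    37,048.3035   222,289.8210
  Σ                 42,903.8782   239,219.2452
Price P = Σ PV = 42,903.8782.
Macaulay duration = Σ(t·PV) / P = 239,219.2452 / 42,903.8782 = 5.57570 half-year periods.
In years: 5.57570 / 2 = 2.78785 years.

2.7879 years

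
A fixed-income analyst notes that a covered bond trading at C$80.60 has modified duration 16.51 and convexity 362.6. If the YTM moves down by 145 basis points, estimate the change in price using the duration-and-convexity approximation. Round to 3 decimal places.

+C$22.368

Duration effect: -D_mod·Δy = -16.51 × (-0.0145) = +0.239395
Convexity effect: ½·C·(Δy)² = 0.5 × 362.6 × (-0.0145)² = +0.038118325
ΔP/P ≈ +0.239395 + 0.038118325 = +0.277513325
ΔP ≈ 80.60 × (+0.277513325) = +22.367573995.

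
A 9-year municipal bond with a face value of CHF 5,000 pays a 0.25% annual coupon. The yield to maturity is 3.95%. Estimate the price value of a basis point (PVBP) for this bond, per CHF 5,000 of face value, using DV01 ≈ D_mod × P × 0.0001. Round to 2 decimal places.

CHF 3.10

Periodic yield y = 0.0395.
  t   CF        PV=CF/(1+0.0395)^t    t·PV
  1        12.50        12.0250        12.0250
  2        12.50        11.5681        23.1361
  3        12.50        11.1285        33.3855
  4        12.50        10.7056        42.8225
  5        12.50        10.2988        51.4941
  6        12.50         9.9075        59.4449
  7        12.50         9.5310        66.7170
  8        12.50         9.1688        73.3507
  9     5,012.50     3,536.9909    31,832.9181
  Σ                  3,621.3242    32,195.2939
P = 3,621.3242; D_Mac = 8.89048 yrs; D_mod = 8.55265 yrs.
DV01 ≈ 8.55265 × 3,621.3242 × 0.0001 = 3.097190.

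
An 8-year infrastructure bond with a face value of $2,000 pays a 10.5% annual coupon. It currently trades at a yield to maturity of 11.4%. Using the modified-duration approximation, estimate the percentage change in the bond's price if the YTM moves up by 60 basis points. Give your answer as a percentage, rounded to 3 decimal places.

Periodic yield y = 0.114. Modified duration first:
  t   CF        PV=CF/(1+0.114)^t    t·PV
  1       210.00       188.5099       188.5099
  2       210.00       169.2189       338.4378
  3       210.00       151.9021       455.7062
  4       210.00       136.3573       545.4294
  5       210.00       122.4034       612.0168
  6       210.00       109.8773       659.2641
  7       210.00        98.6332       690.4321
  8     2,210.00       931.7743     7,454.1947
  Σ                  1,908.6764    10,943.9911
P = 1,908.6764; D_Mac = 5.73381 yrs; D_mod = 5.73381/(1+0.114) = 5.14705 yrs.
ΔP/P ≈ -D_mod · Δy = -5.14705 × (+0.006) = -0.030882 = -3.0882%.

-3.088%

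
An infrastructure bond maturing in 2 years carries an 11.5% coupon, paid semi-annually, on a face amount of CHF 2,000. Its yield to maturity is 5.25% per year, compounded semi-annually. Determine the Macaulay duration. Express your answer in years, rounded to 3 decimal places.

Periodic yield y = 0.02625. Discount each cash flow and weight by its period:
  t   CF        PV=CF/(1+0.02625)^t    t·PV
  1       115.00       112.0585       112.0585
  2       115.00       109.1922       218.3843
  3       115.00       106.3992       319.1976
  4     2,115.00     1,906.7673     7,627.0691
  Σ                  2,234.4171     8,276.7095
Price P = Σ PV = 2,234.4171.
Macaulay duration = Σ(t·PV) / P = 8,276.7095 / 2,234.4171 = 3.70419 half-year periods.
In years: 3.70419 / 2 = 1.85210 years.

1.852 years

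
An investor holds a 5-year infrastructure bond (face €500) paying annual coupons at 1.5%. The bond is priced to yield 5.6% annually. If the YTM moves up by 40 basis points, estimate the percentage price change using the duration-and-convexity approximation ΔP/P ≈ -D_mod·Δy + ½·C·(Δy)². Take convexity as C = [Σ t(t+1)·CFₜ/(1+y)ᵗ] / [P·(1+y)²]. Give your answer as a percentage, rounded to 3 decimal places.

With y = 0.056:
  t   CF        PV=CF/(1+0.056)^t    t·PV        t(t+1)·PV
  1         7.50         7.1023         7.1023          14.2045
  2         7.50         6.7256        13.4513          40.3538
  3         7.50         6.3690        19.1069          76.4277
  4         7.50         6.0312        24.1249         120.6245
  5       507.50       386.4706     1,932.3530      11,594.1178
  Σ                    412.6987     1,996.1383      11,845.7284
P = 412.6987; D_Mac = 4.83679 yrs; D_mod = 4.58030 yrs; C = 25.73954.
Duration effect: -4.58030 × (+0.004) = -0.018321
Convexity effect: 0.5 × 25.73954 × (0.004)² = +0.0002059
ΔP/P ≈ -0.018321 + 0.0002059 = -0.018115 = -1.8115%.

-1.812%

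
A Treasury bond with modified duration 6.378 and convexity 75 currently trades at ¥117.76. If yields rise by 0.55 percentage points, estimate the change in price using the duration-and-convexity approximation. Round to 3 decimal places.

Duration effect: -D_mod·Δy = -6.378 × (+0.0055) = -0.035079
Convexity effect: ½·C·(Δy)² = 0.5 × 75 × (0.0055)² = +0.001134375
ΔP/P ≈ -0.035079 + 0.001134375 = -0.033944625
ΔP ≈ 117.76 × (-0.033944625) = -3.99731904.

-¥3.997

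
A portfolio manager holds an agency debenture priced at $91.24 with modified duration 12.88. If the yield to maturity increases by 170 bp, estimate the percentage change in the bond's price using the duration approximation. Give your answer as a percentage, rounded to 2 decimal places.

-21.90%

Duration approximation: ΔP/P ≈ -D_mod · Δy = -12.88 × (+0.017) = -0.218960.
As a percentage: -21.8960%.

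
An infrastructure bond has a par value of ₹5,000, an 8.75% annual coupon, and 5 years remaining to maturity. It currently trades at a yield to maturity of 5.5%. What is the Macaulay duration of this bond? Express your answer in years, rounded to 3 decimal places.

4.309 years

Periodic yield y = 0.055. Discount each cash flow and weight by its year:
  t   CF        PV=CF/(1+0.055)^t    t·PV
  1       437.50       414.6919       414.6919
  2       437.50       393.0729       786.1459
  3       437.50       372.5810     1,117.7429
  4       437.50       353.1573     1,412.6293
  5     5,437.50     4,160.4180    20,802.0902
  Σ                  5,693.9212    24,533.3003
Price P = Σ PV = 5,693.9212.
Macaulay duration = Σ(t·PV) / P = 24,533.3003 / 5,693.9212 = 4.30868 years.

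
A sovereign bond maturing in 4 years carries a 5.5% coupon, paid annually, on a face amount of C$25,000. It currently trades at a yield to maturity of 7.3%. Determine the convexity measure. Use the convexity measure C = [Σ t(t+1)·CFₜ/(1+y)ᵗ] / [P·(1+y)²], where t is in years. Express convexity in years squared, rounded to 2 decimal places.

15.57

With y = 0.073:
  t   CF        PV=CF/(1+0.073)^t    t·PV        t(t+1)·PV
  1     1,375.00     1,281.4539     1,281.4539       2,562.9077
  2     1,375.00     1,194.2720     2,388.5440       7,165.6321
  3     1,375.00     1,113.0214     3,339.0643      13,356.2573
  4    26,375.00    19,897.2740    79,589.0960     397,945.4799
  Σ                 23,486.0213    86,598.1582     421,030.2771
P = 23,486.0213.
Convexity = Σ t(t+1)·PV / [P·(1+y)²] = 421,030.2771 / (23,486.0213 × 1.151329) = 15.57057.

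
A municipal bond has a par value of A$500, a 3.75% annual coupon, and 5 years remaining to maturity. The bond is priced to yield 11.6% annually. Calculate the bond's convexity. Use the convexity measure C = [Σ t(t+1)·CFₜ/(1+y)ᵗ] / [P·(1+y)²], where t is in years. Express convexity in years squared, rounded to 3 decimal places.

21.400

With y = 0.116:
  t   CF        PV=CF/(1+0.116)^t    t·PV        t(t+1)·PV
  1        18.75        16.8011        16.8011          33.6022
  2        18.75        15.0547        30.1095          90.3284
  3        18.75        13.4899        40.4697         161.8788
  4        18.75        12.0877        48.3509         241.7545
  5       518.75       299.6658     1,498.3288       8,989.9731
  Σ                    357.0992     1,634.0600       9,517.5368
P = 357.0992.
Convexity = Σ t(t+1)·PV / [P·(1+y)²] = 9,517.5368 / (357.0992 × 1.245456) = 21.39968.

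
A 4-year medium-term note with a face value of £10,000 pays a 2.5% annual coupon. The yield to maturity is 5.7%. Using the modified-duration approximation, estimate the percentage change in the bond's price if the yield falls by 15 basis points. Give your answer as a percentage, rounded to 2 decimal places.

+0.55%

Periodic yield y = 0.057. Modified duration first:
  t   CF        PV=CF/(1+0.057)^t    t·PV
  1       250.00       236.5184       236.5184
  2       250.00       223.7639       447.5278
  3       250.00       211.6972       635.0915
  4    10,250.00     8,211.5268    32,846.1073
  Σ                  8,883.5064    34,165.2451
P = 8,883.5064; D_Mac = 3.84592 yrs; D_mod = 3.84592/(1+0.057) = 3.63852 yrs.
ΔP/P ≈ -D_mod · Δy = -3.63852 × (-0.0015) = +0.005458 = +0.5458%.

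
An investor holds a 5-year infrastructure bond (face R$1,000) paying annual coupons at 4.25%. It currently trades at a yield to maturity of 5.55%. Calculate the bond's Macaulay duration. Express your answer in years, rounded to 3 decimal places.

4.596 years

Periodic yield y = 0.0555. Discount each cash flow and weight by its year:
  t   CF        PV=CF/(1+0.0555)^t    t·PV
  1        42.50        40.2653        40.2653
  2        42.50        38.1481        76.2961
  3        42.50        36.1422       108.4265
  4        42.50        34.2418       136.9670
  5     1,042.50       795.7651     3,978.8254
  Σ                    944.5623     4,340.7803
Price P = Σ PV = 944.5623.
Macaulay duration = Σ(t·PV) / P = 4,340.7803 / 944.5623 = 4.59555 years.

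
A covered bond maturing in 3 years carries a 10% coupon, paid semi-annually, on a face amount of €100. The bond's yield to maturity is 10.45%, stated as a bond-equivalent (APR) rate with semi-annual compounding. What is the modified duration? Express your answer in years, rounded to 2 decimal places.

2.53 years

Periodic yield y = 0.05225. First find Macaulay duration:
  t   CF        PV=CF/(1+0.05225)^t    t·PV
  1         5.00         4.7517         4.7517
  2         5.00         4.5158         9.0315
  3         5.00         4.2915        12.8746
  4         5.00         4.0784        16.3138
  5         5.00         3.8759        19.3796
  6       105.00        77.3527       464.1164
  Σ                     98.8661       526.4677
P = 98.8661; Macaulay duration = 526.4677 / 98.8661 = 5.32506 half-year periods = 2.66253 years.
Modified duration = D_Mac / (1 + y) = 2.66253 / 1.05225 = 2.53032 years.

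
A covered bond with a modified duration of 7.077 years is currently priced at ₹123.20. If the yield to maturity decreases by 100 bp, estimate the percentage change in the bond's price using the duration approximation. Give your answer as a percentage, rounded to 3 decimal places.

+7.077%

Duration approximation: ΔP/P ≈ -D_mod · Δy = -7.077 × (-0.01) = +0.070770.
As a percentage: +7.0770%.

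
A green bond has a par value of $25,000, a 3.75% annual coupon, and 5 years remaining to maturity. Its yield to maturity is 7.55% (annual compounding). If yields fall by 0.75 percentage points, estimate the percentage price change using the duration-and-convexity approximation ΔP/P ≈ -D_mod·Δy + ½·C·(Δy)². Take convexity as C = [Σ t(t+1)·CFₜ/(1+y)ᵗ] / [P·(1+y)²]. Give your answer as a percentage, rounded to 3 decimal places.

With y = 0.0755:
  t   CF        PV=CF/(1+0.0755)^t    t·PV        t(t+1)·PV
  1       937.50       871.6876       871.6876       1,743.3752
  2       937.50       810.4952     1,620.9904       4,862.9712
  3       937.50       753.5985     2,260.7955       9,043.1821
  4       937.50       700.6960     2,802.7839      14,013.9193
  5    25,937.50    18,025.0318    90,125.1592     540,750.9551
  Σ                 21,161.5091    97,681.4166     570,414.4029
P = 21,161.5091; D_Mac = 4.61599 yrs; D_mod = 4.29195 yrs; C = 23.30360.
Duration effect: -4.29195 × (-0.0075) = +0.032190
Convexity effect: 0.5 × 23.30360 × (-0.0075)² = +0.0006554
ΔP/P ≈ +0.032190 + 0.0006554 = +0.032845 = +3.2845%.

+3.285%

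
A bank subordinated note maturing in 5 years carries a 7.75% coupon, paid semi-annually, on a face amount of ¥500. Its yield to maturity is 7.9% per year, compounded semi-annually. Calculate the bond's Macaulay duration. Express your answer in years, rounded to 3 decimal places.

Periodic yield y = 0.0395. Discount each cash flow and weight by its period:
  t   CF        PV=CF/(1+0.0395)^t    t·PV
  1       19.375        18.6388        18.6388
  2       19.375        17.9305        35.8610
  3       19.375        17.2492        51.7475
  4       19.375        16.5937        66.3749
  5       19.375        15.9632        79.8159
  6       19.375        15.3566        92.1395
  7       19.375        14.7731       103.4114
  8       19.375        14.2117       113.6935
  9       19.375        13.6717       123.0449
  10     519.375       352.5625     3,525.6249
  Σ                    496.9508     4,210.3523
Price P = Σ PV = 496.9508.
Macaulay duration = Σ(t·PV) / P = 4,210.3523 / 496.9508 = 8.47237 half-year periods.
In years: 8.47237 / 2 = 4.23619 years.

4.236 years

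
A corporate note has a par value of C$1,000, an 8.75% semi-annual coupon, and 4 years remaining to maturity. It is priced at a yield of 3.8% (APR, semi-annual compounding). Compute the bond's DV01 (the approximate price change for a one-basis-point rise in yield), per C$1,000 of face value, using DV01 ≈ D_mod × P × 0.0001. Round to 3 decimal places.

C$0.407

Periodic yield y = 0.019.
  t   CF        PV=CF/(1+0.019)^t    t·PV
  1        43.75        42.9342        42.9342
  2        43.75        42.1337        84.2674
  3        43.75        41.3481       124.0443
  4        43.75        40.5771       162.3085
  5        43.75        39.8205       199.1027
  6        43.75        39.0781       234.4683
  7        43.75        38.3494       268.4459
  8     1,043.75       897.8484     7,182.7873
  Σ                  1,182.0896     8,298.3587
P = 1,182.0896; D_Mac = 7.02008 half-year periods = 3.51004 yrs; D_mod = 3.44459 yrs.
DV01 ≈ 3.44459 × 1,182.0896 × 0.0001 = 0.407181.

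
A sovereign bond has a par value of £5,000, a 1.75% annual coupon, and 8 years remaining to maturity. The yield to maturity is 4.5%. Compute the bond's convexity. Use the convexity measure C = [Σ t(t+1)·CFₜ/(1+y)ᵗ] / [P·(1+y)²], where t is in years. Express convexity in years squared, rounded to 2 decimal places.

60.21

With y = 0.045:
  t   CF        PV=CF/(1+0.045)^t    t·PV        t(t+1)·PV
  1        87.50        83.7321        83.7321         167.4641
  2        87.50        80.1264       160.2527         480.7582
  3        87.50        76.6760       230.0279         920.1114
  4        87.50        73.3741       293.4965       1,467.4824
  5        87.50        70.2145       351.0723       2,106.4340
  6        87.50        67.1909       403.1453       2,822.0168
  7        87.50        64.2975       450.0824       3,600.6594
  8     5,087.50     3,577.4543    28,619.6347     257,576.7120
  Σ                  4,093.0657    30,591.4438     269,141.6384
P = 4,093.0657.
Convexity = Σ t(t+1)·PV / [P·(1+y)²] = 269,141.6384 / (4,093.0657 × 1.092025) = 60.21429.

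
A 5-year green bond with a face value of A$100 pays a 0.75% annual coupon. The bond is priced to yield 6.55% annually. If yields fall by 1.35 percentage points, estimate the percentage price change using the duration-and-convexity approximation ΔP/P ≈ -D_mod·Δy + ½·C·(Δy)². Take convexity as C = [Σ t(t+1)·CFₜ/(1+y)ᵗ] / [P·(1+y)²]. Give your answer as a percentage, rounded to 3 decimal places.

+6.460%

With y = 0.0655:
  t   CF        PV=CF/(1+0.0655)^t    t·PV        t(t+1)·PV
  1         0.75         0.7039         0.7039           1.4078
  2         0.75         0.6606         1.3212           3.9637
  3         0.75         0.6200         1.8600           7.4402
  4         0.75         0.5819         2.3276          11.6380
  5       100.75        73.3631       366.8156       2,200.8936
  Σ                     75.9295       373.0284       2,225.3432
P = 75.9295; D_Mac = 4.91282 yrs; D_mod = 4.61081 yrs; C = 25.81542.
Duration effect: -4.61081 × (-0.0135) = +0.062246
Convexity effect: 0.5 × 25.81542 × (-0.0135)² = +0.0023524
ΔP/P ≈ +0.062246 + 0.0023524 = +0.064598 = +6.4598%.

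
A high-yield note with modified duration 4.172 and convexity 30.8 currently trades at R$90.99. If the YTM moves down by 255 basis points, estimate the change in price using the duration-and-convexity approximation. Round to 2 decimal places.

+R$10.59

Duration effect: -D_mod·Δy = -4.172 × (-0.0255) = +0.106386
Convexity effect: ½·C·(Δy)² = 0.5 × 30.8 × (-0.0255)² = +0.01001385
ΔP/P ≈ +0.106386 + 0.01001385 = +0.11639985
ΔP ≈ 90.99 × (+0.11639985) = +10.5912223515.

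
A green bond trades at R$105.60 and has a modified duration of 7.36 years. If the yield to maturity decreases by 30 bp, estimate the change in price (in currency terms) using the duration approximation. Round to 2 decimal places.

Duration approximation: ΔP/P ≈ -D_mod · Δy = -7.36 × (-0.003) = +0.022080.
ΔP ≈ 105.60 × (+0.022080) = +2.331648.

+R$2.33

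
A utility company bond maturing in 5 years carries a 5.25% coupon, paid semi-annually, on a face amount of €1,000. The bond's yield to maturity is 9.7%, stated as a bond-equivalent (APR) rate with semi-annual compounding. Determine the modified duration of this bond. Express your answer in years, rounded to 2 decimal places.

Periodic yield y = 0.0485. First find Macaulay duration:
  t   CF        PV=CF/(1+0.0485)^t    t·PV
  1        26.25        25.0358        25.0358
  2        26.25        23.8777        47.7554
  3        26.25        22.7732        68.3196
  4        26.25        21.7198        86.8791
  5        26.25        20.7151       103.5755
  6        26.25        19.7569       118.5414
  7        26.25        18.8430       131.9011
  8        26.25        17.9714       143.7712
  9        26.25        17.1401       154.2609
  10    1,026.25       639.1000     6,391.0001
  Σ                    826.9330     7,271.0400
P = 826.9330; Macaulay duration = 7,271.0400 / 826.9330 = 8.79278 half-year periods = 4.39639 years.
Modified duration = D_Mac / (1 + y) = 4.39639 / 1.0485 = 4.19303 years.

4.19 years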